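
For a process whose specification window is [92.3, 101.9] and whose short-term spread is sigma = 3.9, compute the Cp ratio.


Cp = (USL - LSL) / (6 * sigma)
= (101.9 - 92.3) / (6 * 3.9)
= 9.6000 / 23.4000
= 0.4103

0.4103


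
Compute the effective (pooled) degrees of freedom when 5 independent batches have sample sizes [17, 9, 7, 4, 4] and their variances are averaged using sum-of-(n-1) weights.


nu = sum_i (n_i - 1)
nu = ((17 - 1) + (9 - 1) + (7 - 1) + (4 - 1) + (4 - 1))
nu = 16 + 8 + 6 + 3 + 3
nu = 36

36


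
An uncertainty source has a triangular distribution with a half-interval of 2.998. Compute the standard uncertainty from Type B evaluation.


u_B = half_width / sqrt(6)
u_B = 2.998 / 2.4494897
u_B = 1.2239

1.2239


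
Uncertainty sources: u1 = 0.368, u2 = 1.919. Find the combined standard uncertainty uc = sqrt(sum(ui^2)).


uc = sqrt(0.368^2 + 1.919^2)
uc = sqrt(3.817985)
uc = 1.9540

1.9540


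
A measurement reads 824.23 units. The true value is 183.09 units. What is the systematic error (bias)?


Systematic error = measured - true
= 824.23 - 183.09
= 641.1400

641.1400


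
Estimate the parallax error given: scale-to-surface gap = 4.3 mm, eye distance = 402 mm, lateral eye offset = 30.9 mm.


error = h * offset / d
= 4.3 * 30.9 / 402
= 0.3305

0.3305


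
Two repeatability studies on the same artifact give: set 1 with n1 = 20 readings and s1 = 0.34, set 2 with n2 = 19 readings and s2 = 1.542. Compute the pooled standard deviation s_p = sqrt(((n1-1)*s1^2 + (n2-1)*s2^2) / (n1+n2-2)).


s_p = sqrt(((n1-1)*s1^2 + (n2-1)*s2^2) / (n1+n2-2))
numerator = (20-1)*0.34^2 + (19-1)*1.542^2 = 2.1964 + 42.799752 = 44.996152
denominator = 20 + 19 - 2 = 37
s_p^2 = 44.996152 / 37 = 1.2161122
s_p = sqrt(1.2161122) = 1.1028

1.1028


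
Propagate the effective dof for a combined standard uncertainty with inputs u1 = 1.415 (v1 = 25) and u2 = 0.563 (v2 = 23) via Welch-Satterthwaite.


uc = sqrt(u1^2 + u2^2) = sqrt(1.415^2 + 0.563^2) = 1.52289
v_eff = uc^4 / (u1^4/v1 + u2^4/v2)
= 1.52289^4 / (1.415^4/25 + 0.563^4/23)
= 5.3786606 / 0.16472443
v_eff = 32.6525

32.6525


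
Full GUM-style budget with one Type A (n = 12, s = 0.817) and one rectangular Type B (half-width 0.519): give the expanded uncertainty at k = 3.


u_A = s / sqrt(n) = 0.817 / sqrt(12) = 0.23584758
u_B = half_width / sqrt(3) = 0.519 / sqrt(3) = 0.29964479
uc = sqrt(u_A^2 + u_B^2) = sqrt(0.23584758^2 + 0.29964479^2) = 0.38132805
U = k * uc = 3 * 0.38132805
U = 1.1440

1.1440


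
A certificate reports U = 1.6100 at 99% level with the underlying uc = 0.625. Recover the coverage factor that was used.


k = U / uc
k = 1.6100 / 0.625
k = 2.576

2.576


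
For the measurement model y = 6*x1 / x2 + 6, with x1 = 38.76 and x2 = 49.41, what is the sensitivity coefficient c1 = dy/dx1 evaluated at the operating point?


y = 6*x1 / x2 + 6
dy/dx1 = 6/x2
Evaluate at x2 = 49.41: c1 = 6 / 49.41
c1 = 0.1214

0.1214


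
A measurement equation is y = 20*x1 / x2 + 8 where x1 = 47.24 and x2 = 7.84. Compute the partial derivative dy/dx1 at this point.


y = 20*x1 / x2 + 8
dy/dx1 = 20/x2
Evaluate at x2 = 7.84: c1 = 20 / 7.84
c1 = 2.5510

2.5510


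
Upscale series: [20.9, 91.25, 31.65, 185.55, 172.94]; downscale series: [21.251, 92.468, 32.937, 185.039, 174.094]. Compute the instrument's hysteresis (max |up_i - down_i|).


|20.9 - 21.251| = 0.3510
|91.25 - 92.468| = 1.2180
|31.65 - 32.937| = 1.2870
|185.55 - 185.039| = 0.5110
|172.94 - 174.094| = 1.1540
hysteresis = max(diffs) = 1.2870

1.2870


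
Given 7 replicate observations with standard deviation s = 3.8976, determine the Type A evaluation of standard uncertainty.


u_A = s / sqrt(n)
u_A = 3.8976 / sqrt(7)
u_A = 3.8976 / 2.6457513
u_A = 1.4732

1.4732


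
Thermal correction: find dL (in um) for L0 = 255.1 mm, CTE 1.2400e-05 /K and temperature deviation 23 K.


dL = L * alpha * dT
= 255.1 * 1.2400e-05 * 23
= 0.0727545 mm
dL_um = 0.0727545 * 1000 = 72.7545 um

72.7545


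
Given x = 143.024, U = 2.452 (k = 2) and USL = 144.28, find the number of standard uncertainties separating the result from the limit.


u = U / k = 2.452 / 2 = 1.226
margin = |USL - x| = |144.28 - 143.024| = 1.256
z = margin / u = 1.256 / 1.226
z = 1.0245

1.0245


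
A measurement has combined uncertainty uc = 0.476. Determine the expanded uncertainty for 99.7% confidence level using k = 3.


U = k * uc
U = 3 * 0.476
U = 1.4280

1.4280


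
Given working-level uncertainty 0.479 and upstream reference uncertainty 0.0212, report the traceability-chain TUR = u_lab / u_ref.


TUR = u_lab / u_ref
= 0.479 / 0.0212
= 22.5943

22.5943


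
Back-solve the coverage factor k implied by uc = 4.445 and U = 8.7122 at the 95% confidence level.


k = U / uc
k = 8.7122 / 4.445
k = 1.96

1.96


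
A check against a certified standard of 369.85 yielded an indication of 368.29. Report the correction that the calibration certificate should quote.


Correction = standard - reading
= 369.85 - 368.29
= 1.5600

1.5600


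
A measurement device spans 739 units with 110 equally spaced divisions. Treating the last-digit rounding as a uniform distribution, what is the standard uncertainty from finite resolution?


resolution = range / divisions
resolution = 739 / 110 = 6.7181818
u_res = resolution / (2*sqrt(3))
u_res = 6.7181818 / 3.4641016
u_res = 1.9394

1.9394


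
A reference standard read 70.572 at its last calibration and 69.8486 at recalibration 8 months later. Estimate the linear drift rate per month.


rate = (v2 - v1) / months
= (69.8486 - 70.572) / 8
= -0.7234 / 8
= -0.0904

-0.0904


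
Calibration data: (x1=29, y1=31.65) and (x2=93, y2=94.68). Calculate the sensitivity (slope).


slope = (y2 - y1) / (x2 - x1)
= (94.68 - 31.65) / (93 - 29)
= 63.0300 / 64
= 0.9848

0.9848


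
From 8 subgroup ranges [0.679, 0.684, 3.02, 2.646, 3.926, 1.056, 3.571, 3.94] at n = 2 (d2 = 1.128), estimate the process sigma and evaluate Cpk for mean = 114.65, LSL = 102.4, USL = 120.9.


R_bar = (0.679 + 0.684 + 3.02 + 2.646 + 3.926 + 1.056 + 3.571 + 3.94) / 8 = 2.44025
sigma = R_bar / d2 = 2.44025 / 1.128 = 2.1633422
Cp = (USL - LSL)/(6*sigma) = (120.9 - 102.4)/(6*2.1633422) = 1.4253
Cpu = (120.9 - 114.65)/(3*2.1633422) = 0.9630
Cpl = (114.65 - 102.4)/(3*2.1633422) = 1.8875
Cpk = min(Cpu, Cpl) = 0.9630

0.9630


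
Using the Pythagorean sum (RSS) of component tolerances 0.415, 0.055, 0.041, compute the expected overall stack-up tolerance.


RSS = sqrt(0.415^2 + 0.055^2 + 0.041^2)
= sqrt(0.176931)
= 0.4206

0.4206


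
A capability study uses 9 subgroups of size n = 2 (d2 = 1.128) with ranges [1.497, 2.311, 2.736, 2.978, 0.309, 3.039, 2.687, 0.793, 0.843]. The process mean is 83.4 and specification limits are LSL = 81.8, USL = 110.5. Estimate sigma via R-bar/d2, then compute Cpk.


R_bar = (1.497 + 2.311 + 2.736 + 2.978 + 0.309 + 3.039 + 2.687 + 0.793 + 0.843) / 9 = 1.9103333
sigma = R_bar / d2 = 1.9103333 / 1.128 = 1.6935579
Cp = (USL - LSL)/(6*sigma) = (110.5 - 81.8)/(6*1.6935579) = 2.8244
Cpu = (110.5 - 83.4)/(3*1.6935579) = 5.3339
Cpl = (83.4 - 81.8)/(3*1.6935579) = 0.3149
Cpk = min(Cpu, Cpl) = 0.3149

0.3149


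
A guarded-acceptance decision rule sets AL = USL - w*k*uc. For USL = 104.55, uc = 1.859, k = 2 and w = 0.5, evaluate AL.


U = k * uc = 2 * 1.859 = 3.718
guard band g = w * U = 0.5 * 3.718 = 1.859
AL = USL - g = 104.55 - 1.859
AL = 102.6910

102.6910


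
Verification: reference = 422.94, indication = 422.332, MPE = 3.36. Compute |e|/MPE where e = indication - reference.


e = indication - reference = 422.332 - 422.94 = -0.6080
|e| = 0.6080
ratio = |e| / MPE = 0.6080 / 3.36
ratio = 0.1810

0.1810


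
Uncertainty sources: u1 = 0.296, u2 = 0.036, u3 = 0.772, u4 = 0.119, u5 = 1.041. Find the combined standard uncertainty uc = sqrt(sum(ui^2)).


uc = sqrt(0.296^2 + 0.036^2 + 0.772^2 + 0.119^2 + 1.041^2)
uc = sqrt(1.782738)
uc = 1.3352

1.3352


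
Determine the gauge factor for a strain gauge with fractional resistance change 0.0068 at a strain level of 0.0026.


GF = (dR/R) / epsilon
= 0.0068 / 0.0026
= 2.6154

2.6154


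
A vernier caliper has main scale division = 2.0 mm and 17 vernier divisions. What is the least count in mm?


LC = MSD / n_div
= 2.0 / 17
= 0.1176

0.1176


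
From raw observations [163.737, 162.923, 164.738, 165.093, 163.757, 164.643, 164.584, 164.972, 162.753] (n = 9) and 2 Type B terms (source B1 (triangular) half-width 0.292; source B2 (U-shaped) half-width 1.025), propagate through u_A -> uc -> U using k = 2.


mean = (163.737 + 162.923 + 164.738 + 165.093 + 163.757 + 164.643 + 164.584 + 164.972 + 162.753) / 9 = 164.1333333
s = sqrt(sum((x - mean)^2)/(n-1)) = 0.87476697
u_A = s / sqrt(n) = 0.87476697 / sqrt(9) = 0.29158899
u_B1 = 0.292 / sqrt(6) = 0.1192085
u_B2 = 1.025 / sqrt(2) = 0.72478445
uc = sqrt(0.29158899^2 + 0.1192085^2 + 0.72478445^2) = 0.79028305
U = k * uc = 2 * 0.79028305
U = 1.5806

1.5806


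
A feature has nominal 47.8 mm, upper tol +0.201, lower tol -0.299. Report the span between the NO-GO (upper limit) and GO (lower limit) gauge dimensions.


GO = nominal - lower_tol (smallest hole = maximum material condition)
GO = 47.8 - 0.299 = 47.501
NO-GO = nominal + upper_tol (largest hole = least material condition)
NO-GO = 47.8 + 0.201 = 48.001
spread = NO-GO - GO = 48.001 - 47.501 = 0.5000

0.5000


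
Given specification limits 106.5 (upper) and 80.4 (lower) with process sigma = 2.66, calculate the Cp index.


Cp = (USL - LSL) / (6 * sigma)
= (106.5 - 80.4) / (6 * 2.66)
= 26.1000 / 15.9600
= 1.6353

1.6353


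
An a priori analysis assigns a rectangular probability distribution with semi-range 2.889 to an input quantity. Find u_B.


u_B = half_width / sqrt(3)
u_B = 2.889 / 1.7320508
u_B = 1.6680

1.6680


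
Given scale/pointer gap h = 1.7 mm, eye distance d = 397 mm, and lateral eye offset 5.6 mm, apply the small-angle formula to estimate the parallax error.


error = h * offset / d
= 1.7 * 5.6 / 397
= 0.0240

0.0240


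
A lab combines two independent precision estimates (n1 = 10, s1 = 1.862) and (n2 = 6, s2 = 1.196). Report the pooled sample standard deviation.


s_p = sqrt(((n1-1)*s1^2 + (n2-1)*s2^2) / (n1+n2-2))
numerator = (10-1)*1.862^2 + (6-1)*1.196^2 = 31.203396 + 7.15208 = 38.355476
denominator = 10 + 6 - 2 = 14
s_p^2 = 38.355476 / 14 = 2.7396769
s_p = sqrt(2.7396769) = 1.6552

1.6552


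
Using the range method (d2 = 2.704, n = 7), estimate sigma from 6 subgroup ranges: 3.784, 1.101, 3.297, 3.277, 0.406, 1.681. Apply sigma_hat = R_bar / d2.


R_bar = (3.784 + 1.101 + 3.297 + 3.277 + 0.406 + 1.681) / 6
R_bar = 13.546 / 6 = 2.2576667
sigma_hat = R_bar / d2 = 2.2576667 / 2.704 = 0.8349

0.8349


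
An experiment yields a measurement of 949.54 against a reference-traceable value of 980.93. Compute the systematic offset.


Systematic error = measured - true
= 949.54 - 980.93
= -31.3900

-31.3900


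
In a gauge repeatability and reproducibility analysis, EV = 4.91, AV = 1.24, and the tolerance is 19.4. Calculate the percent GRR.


GRR = sqrt(EV^2 + AV^2) = sqrt(4.91^2 + 1.24^2) = 5.0641584
%GRR = GRR / tol * 100 = 5.0641584 / 19.4 * 100
%GRR = 26.1039

26.1039


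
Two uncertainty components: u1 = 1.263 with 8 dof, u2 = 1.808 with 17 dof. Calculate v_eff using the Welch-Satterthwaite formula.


uc = sqrt(u1^2 + u2^2) = sqrt(1.263^2 + 1.808^2) = 2.2054553
v_eff = uc^4 / (u1^4/v1 + u2^4/v2)
= 2.2054553^4 / (1.263^4/8 + 1.808^4/17)
= 23.658818 / 0.94662768
v_eff = 24.9927

24.9927


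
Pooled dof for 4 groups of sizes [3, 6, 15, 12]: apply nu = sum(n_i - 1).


nu = sum_i (n_i - 1)
nu = ((3 - 1) + (6 - 1) + (15 - 1) + (12 - 1))
nu = 2 + 5 + 14 + 11
nu = 32

32


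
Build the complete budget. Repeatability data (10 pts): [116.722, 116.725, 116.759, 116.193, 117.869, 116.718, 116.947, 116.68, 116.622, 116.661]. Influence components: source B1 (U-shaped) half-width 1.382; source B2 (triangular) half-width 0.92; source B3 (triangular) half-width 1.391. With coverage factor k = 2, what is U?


mean = (116.722 + 116.725 + 116.759 + 116.193 + 117.869 + 116.718 + 116.947 + 116.68 + 116.622 + 116.661) / 10 = 116.7896
s = sqrt(sum((x - mean)^2)/(n-1)) = 0.42390465
u_A = s / sqrt(n) = 0.42390465 / sqrt(10) = 0.13405042
u_B1 = 1.382 / sqrt(2) = 0.97722157
u_B2 = 0.92 / sqrt(6) = 0.37558843
u_B3 = 1.391 / sqrt(6) = 0.56787337
uc = sqrt(0.13405042^2 + 0.97722157^2 + 0.37558843^2 + 0.56787337^2) = 1.1985317
U = k * uc = 2 * 1.1985317
U = 2.3971

2.3971


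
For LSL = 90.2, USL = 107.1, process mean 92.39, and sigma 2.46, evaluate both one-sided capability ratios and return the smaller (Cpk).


Cpu = (USL - mean) / (3*sigma) = (107.1 - 92.39) / (3*2.46) = 1.9932
Cpl = (mean - LSL) / (3*sigma) = (92.39 - 90.2) / (3*2.46) = 0.2967
Cpk = min(Cpu, Cpl) = 0.2967

0.2967


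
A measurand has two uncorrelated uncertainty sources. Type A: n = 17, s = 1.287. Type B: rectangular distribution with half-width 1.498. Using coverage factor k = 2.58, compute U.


u_A = s / sqrt(n) = 1.287 / sqrt(17) = 0.31214335
u_B = half_width / sqrt(3) = 1.498 / sqrt(3) = 0.8648707
uc = sqrt(u_A^2 + u_B^2) = sqrt(0.31214335^2 + 0.8648707^2) = 0.91947528
U = k * uc = 2.58 * 0.91947528
U = 2.3722

2.3722


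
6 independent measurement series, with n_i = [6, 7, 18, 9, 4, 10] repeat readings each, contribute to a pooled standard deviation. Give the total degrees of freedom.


nu = sum_i (n_i - 1)
nu = ((6 - 1) + (7 - 1) + (18 - 1) + (9 - 1) + (4 - 1) + (10 - 1))
nu = 5 + 6 + 17 + 8 + 3 + 9
nu = 48

48


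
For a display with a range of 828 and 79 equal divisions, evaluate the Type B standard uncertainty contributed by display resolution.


resolution = range / divisions
resolution = 828 / 79 = 10.481013
u_res = resolution / (2*sqrt(3))
u_res = 10.481013 / 3.4641016
u_res = 3.0256

3.0256


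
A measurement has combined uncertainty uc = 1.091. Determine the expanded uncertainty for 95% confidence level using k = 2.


U = k * uc
U = 2 * 1.091
U = 2.1820

2.1820


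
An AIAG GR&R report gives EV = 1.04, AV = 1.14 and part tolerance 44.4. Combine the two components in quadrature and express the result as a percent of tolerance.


GRR = sqrt(EV^2 + AV^2) = sqrt(1.04^2 + 1.14^2) = 1.5431137
%GRR = GRR / tol * 100 = 1.5431137 / 44.4 * 100
%GRR = 3.4755

3.4755


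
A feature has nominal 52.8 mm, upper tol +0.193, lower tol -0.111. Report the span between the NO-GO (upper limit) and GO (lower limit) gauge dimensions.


GO = nominal - lower_tol (smallest hole = maximum material condition)
GO = 52.8 - 0.111 = 52.689
NO-GO = nominal + upper_tol (largest hole = least material condition)
NO-GO = 52.8 + 0.193 = 52.993
spread = NO-GO - GO = 52.993 - 52.689 = 0.3040

0.3040


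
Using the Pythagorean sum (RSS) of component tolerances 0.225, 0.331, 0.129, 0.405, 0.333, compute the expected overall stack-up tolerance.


RSS = sqrt(0.225^2 + 0.331^2 + 0.129^2 + 0.405^2 + 0.333^2)
= sqrt(0.451741)
= 0.6721

0.6721


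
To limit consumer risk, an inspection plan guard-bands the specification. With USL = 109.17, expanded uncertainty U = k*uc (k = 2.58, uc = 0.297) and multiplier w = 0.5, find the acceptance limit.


U = k * uc = 2.58 * 0.297 = 0.76626
guard band g = w * U = 0.5 * 0.76626 = 0.38313
AL = USL - g = 109.17 - 0.38313
AL = 108.7869

108.7869


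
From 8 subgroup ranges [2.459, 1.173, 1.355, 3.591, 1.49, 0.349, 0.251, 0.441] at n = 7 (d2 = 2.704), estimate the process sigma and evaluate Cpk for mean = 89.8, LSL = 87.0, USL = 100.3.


R_bar = (2.459 + 1.173 + 1.355 + 3.591 + 1.49 + 0.349 + 0.251 + 0.441) / 8 = 1.388625
sigma = R_bar / d2 = 1.388625 / 2.704 = 0.51354475
Cp = (USL - LSL)/(6*sigma) = (100.3 - 87.0)/(6*0.51354475) = 4.3164
Cpu = (100.3 - 89.8)/(3*0.51354475) = 6.8154
Cpl = (89.8 - 87.0)/(3*0.51354475) = 1.8174
Cpk = min(Cpu, Cpl) = 1.8174

1.8174


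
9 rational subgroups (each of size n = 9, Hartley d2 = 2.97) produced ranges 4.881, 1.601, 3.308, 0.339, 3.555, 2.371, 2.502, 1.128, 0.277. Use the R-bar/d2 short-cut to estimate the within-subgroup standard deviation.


R_bar = (4.881 + 1.601 + 3.308 + 0.339 + 3.555 + 2.371 + 2.502 + 1.128 + 0.277) / 9
R_bar = 19.962 / 9 = 2.218
sigma_hat = R_bar / d2 = 2.218 / 2.97 = 0.7468

0.7468


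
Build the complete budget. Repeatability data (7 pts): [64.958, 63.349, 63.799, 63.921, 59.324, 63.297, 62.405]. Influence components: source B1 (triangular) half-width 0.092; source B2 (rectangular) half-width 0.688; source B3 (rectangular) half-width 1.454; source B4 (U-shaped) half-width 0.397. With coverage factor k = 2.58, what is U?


mean = (64.958 + 63.349 + 63.799 + 63.921 + 59.324 + 63.297 + 62.405) / 7 = 63.00757143
s = sqrt(sum((x - mean)^2)/(n-1)) = 1.7980089
u_A = s / sqrt(n) = 1.7980089 / sqrt(7) = 0.67958349
u_B1 = 0.092 / sqrt(6) = 0.037558843
u_B2 = 0.688 / sqrt(3) = 0.39721699
u_B3 = 1.454 / sqrt(3) = 0.83946729
u_B4 = 0.397 / sqrt(2) = 0.28072139
uc = sqrt(0.67958349^2 + 0.037558843^2 + 0.39721699^2 + 0.83946729^2 + 0.28072139^2) = 1.185131
U = k * uc = 2.58 * 1.185131
U = 3.0576

3.0576


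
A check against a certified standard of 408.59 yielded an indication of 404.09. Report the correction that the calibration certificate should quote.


Correction = standard - reading
= 408.59 - 404.09
= 4.5000

4.5000


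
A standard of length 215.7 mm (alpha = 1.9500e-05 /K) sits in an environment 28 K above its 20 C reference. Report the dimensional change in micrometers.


dL = L * alpha * dT
= 215.7 * 1.9500e-05 * 28
= 0.1177722 mm
dL_um = 0.1177722 * 1000 = 117.7722 um

117.7722


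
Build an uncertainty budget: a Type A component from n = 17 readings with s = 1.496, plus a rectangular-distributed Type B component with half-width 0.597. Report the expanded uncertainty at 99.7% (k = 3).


u_A = s / sqrt(n) = 1.496 / sqrt(17) = 0.3628333
u_B = half_width / sqrt(3) = 0.597 / sqrt(3) = 0.34467811
uc = sqrt(u_A^2 + u_B^2) = sqrt(0.3628333^2 + 0.34467811^2) = 0.5004508
U = k * uc = 3 * 0.5004508
U = 1.5014

1.5014


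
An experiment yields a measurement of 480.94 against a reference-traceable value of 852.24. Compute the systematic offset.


Systematic error = measured - true
= 480.94 - 852.24
= -371.3000

-371.3000


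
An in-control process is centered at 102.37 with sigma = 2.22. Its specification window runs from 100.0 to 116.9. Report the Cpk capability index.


Cpu = (USL - mean) / (3*sigma) = (116.9 - 102.37) / (3*2.22) = 2.1817
Cpl = (mean - LSL) / (3*sigma) = (102.37 - 100.0) / (3*2.22) = 0.3559
Cpk = min(Cpu, Cpl) = 0.3559

0.3559


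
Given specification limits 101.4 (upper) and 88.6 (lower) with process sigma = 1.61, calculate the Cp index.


Cp = (USL - LSL) / (6 * sigma)
= (101.4 - 88.6) / (6 * 1.61)
= 12.8000 / 9.6600
= 1.3251

1.3251


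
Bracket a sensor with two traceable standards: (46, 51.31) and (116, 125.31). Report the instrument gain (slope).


slope = (y2 - y1) / (x2 - x1)
= (125.31 - 51.31) / (116 - 46)
= 74.0000 / 70
= 1.0571

1.0571


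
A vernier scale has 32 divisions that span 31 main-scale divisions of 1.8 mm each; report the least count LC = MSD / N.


LC = MSD / n_div
= 1.8 / 32
= 0.0563

0.0563


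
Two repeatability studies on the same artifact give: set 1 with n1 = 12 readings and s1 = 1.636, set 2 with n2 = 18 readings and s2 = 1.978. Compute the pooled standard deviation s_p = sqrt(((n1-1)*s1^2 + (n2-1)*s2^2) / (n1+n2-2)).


s_p = sqrt(((n1-1)*s1^2 + (n2-1)*s2^2) / (n1+n2-2))
numerator = (12-1)*1.636^2 + (18-1)*1.978^2 = 29.441456 + 66.512228 = 95.953684
denominator = 12 + 18 - 2 = 28
s_p^2 = 95.953684 / 28 = 3.4269173
s_p = sqrt(3.4269173) = 1.8512

1.8512


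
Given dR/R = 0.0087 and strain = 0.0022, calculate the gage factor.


GF = (dR/R) / epsilon
= 0.0087 / 0.0022
= 3.9545

3.9545


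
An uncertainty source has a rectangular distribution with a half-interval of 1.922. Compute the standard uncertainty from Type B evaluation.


u_B = half_width / sqrt(3)
u_B = 1.922 / 1.7320508
u_B = 1.1097

1.1097


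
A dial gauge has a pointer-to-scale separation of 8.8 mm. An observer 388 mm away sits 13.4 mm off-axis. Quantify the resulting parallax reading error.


error = h * offset / d
= 8.8 * 13.4 / 388
= 0.3039

0.3039


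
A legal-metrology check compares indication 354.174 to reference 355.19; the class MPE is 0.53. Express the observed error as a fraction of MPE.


e = indication - reference = 354.174 - 355.19 = -1.0160
|e| = 1.0160
ratio = |e| / MPE = 1.0160 / 0.53
ratio = 1.9170

1.9170


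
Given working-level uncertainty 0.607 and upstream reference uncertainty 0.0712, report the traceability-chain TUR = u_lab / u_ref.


TUR = u_lab / u_ref
= 0.607 / 0.0712
= 8.5253

8.5253


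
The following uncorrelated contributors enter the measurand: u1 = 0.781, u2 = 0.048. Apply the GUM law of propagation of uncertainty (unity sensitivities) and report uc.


uc = sqrt(0.781^2 + 0.048^2)
uc = sqrt(0.612265)
uc = 0.7825

0.7825


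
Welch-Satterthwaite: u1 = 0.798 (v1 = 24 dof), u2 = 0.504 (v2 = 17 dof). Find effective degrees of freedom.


uc = sqrt(u1^2 + u2^2) = sqrt(0.798^2 + 0.504^2) = 0.94383261
v_eff = uc^4 / (u1^4/v1 + u2^4/v2)
= 0.94383261^4 / (0.798^4/24 + 0.504^4/17)
= 0.79356026 / 0.020692176
v_eff = 38.3507

38.3507


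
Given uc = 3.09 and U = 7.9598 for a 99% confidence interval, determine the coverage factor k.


k = U / uc
k = 7.9598 / 3.09
k = 2.576

2.576


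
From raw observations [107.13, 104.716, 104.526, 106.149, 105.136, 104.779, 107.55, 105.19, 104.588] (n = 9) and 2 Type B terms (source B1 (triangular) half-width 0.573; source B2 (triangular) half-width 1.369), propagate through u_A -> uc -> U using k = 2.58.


mean = (107.13 + 104.716 + 104.526 + 106.149 + 105.136 + 104.779 + 107.55 + 105.19 + 104.588) / 9 = 105.5293333
s = sqrt(sum((x - mean)^2)/(n-1)) = 1.1410724
u_A = s / sqrt(n) = 1.1410724 / sqrt(9) = 0.38035747
u_B1 = 0.573 / sqrt(6) = 0.23392627
u_B2 = 1.369 / sqrt(6) = 0.55889191
uc = sqrt(0.38035747^2 + 0.23392627^2 + 0.55889191^2) = 0.71536947
U = k * uc = 2.58 * 0.71536947
U = 1.8457

1.8457


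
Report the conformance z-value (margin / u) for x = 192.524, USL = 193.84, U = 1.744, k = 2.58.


u = U / k = 1.744 / 2.58 = 0.67596899
margin = |USL - x| = |193.84 - 192.524| = 1.316
z = margin / u = 1.316 / 0.67596899
z = 1.9468

1.9468


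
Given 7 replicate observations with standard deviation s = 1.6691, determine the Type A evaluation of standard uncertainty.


u_A = s / sqrt(n)
u_A = 1.6691 / sqrt(7)
u_A = 1.6691 / 2.6457513
u_A = 0.6309

0.6309


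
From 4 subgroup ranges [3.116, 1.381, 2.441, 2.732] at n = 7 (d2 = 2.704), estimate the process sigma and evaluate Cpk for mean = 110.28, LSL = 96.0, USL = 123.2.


R_bar = (3.116 + 1.381 + 2.441 + 2.732) / 4 = 2.4175
sigma = R_bar / d2 = 2.4175 / 2.704 = 0.89404586
Cp = (USL - LSL)/(6*sigma) = (123.2 - 96.0)/(6*0.89404586) = 5.0706
Cpu = (123.2 - 110.28)/(3*0.89404586) = 4.8171
Cpl = (110.28 - 96.0)/(3*0.89404586) = 5.3241
Cpk = min(Cpu, Cpl) = 4.8171

4.8171


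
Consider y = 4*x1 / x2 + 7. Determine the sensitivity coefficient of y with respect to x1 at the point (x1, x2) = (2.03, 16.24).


y = 4*x1 / x2 + 7
dy/dx1 = 4/x2
Evaluate at x2 = 16.24: c1 = 4 / 16.24
c1 = 0.2463

0.2463


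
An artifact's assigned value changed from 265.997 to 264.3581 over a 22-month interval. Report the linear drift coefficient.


rate = (v2 - v1) / months
= (264.3581 - 265.997) / 22
= -1.6389 / 22
= -0.0745

-0.0745


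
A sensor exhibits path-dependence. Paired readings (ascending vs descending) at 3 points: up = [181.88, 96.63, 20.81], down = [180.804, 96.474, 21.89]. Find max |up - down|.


|181.88 - 180.804| = 1.0760
|96.63 - 96.474| = 0.1560
|20.81 - 21.89| = 1.0800
hysteresis = max(diffs) = 1.0800

1.0800


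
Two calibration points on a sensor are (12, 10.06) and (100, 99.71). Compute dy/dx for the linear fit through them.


slope = (y2 - y1) / (x2 - x1)
= (99.71 - 10.06) / (100 - 12)
= 89.6500 / 88
= 1.0187

1.0187


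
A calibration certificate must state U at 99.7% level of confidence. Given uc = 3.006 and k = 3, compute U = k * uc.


U = k * uc
U = 3 * 3.006
U = 9.0180

9.0180


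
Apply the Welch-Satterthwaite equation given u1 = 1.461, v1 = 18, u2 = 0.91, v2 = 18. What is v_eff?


uc = sqrt(u1^2 + u2^2) = sqrt(1.461^2 + 0.91^2) = 1.7212266
v_eff = uc^4 / (u1^4/v1 + u2^4/v2)
= 1.7212266^4 / (1.461^4/18 + 0.91^4/18)
= 8.7771232 / 0.29121831
v_eff = 30.1393

30.1393


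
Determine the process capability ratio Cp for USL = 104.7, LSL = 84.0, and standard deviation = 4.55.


Cp = (USL - LSL) / (6 * sigma)
= (104.7 - 84.0) / (6 * 4.55)
= 20.7000 / 27.3000
= 0.7582

0.7582


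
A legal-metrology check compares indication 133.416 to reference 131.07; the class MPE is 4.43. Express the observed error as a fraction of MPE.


e = indication - reference = 133.416 - 131.07 = 2.3460
|e| = 2.3460
ratio = |e| / MPE = 2.3460 / 4.43
ratio = 0.5296

0.5296


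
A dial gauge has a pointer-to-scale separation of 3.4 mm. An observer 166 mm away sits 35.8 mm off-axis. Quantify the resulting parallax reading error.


error = h * offset / d
= 3.4 * 35.8 / 166
= 0.7333

0.7333


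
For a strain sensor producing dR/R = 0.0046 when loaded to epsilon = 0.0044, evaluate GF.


GF = (dR/R) / epsilon
= 0.0046 / 0.0044
= 1.0455

1.0455


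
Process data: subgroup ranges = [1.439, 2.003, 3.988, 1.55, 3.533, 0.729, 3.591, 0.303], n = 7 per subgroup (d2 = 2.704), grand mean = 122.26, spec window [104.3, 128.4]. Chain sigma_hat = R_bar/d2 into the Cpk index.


R_bar = (1.439 + 2.003 + 3.988 + 1.55 + 3.533 + 0.729 + 3.591 + 0.303) / 8 = 2.142
sigma = R_bar / d2 = 2.142 / 2.704 = 0.79215976
Cp = (USL - LSL)/(6*sigma) = (128.4 - 104.3)/(6*0.79215976) = 5.0705
Cpu = (128.4 - 122.26)/(3*0.79215976) = 2.5837
Cpl = (122.26 - 104.3)/(3*0.79215976) = 7.5574
Cpk = min(Cpu, Cpl) = 2.5837

2.5837


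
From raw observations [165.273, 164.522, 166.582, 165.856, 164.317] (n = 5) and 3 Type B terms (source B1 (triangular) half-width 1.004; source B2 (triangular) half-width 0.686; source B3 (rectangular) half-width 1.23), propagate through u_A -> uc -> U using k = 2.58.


mean = (165.273 + 164.522 + 166.582 + 165.856 + 164.317) / 5 = 165.31
s = sqrt(sum((x - mean)^2)/(n-1)) = 0.93867753
u_A = s / sqrt(n) = 0.93867753 / sqrt(5) = 0.41978935
u_B1 = 1.004 / sqrt(6) = 0.40988128
u_B2 = 0.686 / sqrt(6) = 0.28005833
u_B3 = 1.23 / sqrt(3) = 0.71014083
uc = sqrt(0.41978935^2 + 0.40988128^2 + 0.28005833^2 + 0.71014083^2) = 0.9627868
U = k * uc = 2.58 * 0.9627868
U = 2.4840

2.4840


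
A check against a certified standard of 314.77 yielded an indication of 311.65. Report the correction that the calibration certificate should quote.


Correction = standard - reading
= 314.77 - 311.65
= 3.1200

3.1200


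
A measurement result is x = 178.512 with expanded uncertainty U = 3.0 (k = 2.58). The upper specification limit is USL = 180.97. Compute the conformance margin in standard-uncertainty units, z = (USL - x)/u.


u = U / k = 3.0 / 2.58 = 1.1627907
margin = |USL - x| = |180.97 - 178.512| = 2.458
z = margin / u = 2.458 / 1.1627907
z = 2.1139

2.1139


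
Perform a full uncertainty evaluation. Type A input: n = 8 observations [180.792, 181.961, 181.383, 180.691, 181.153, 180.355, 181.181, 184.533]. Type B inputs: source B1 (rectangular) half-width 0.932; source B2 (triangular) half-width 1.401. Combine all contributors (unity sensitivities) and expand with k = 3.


mean = (180.792 + 181.961 + 181.383 + 180.691 + 181.153 + 180.355 + 181.181 + 184.533) / 8 = 181.506125
s = sqrt(sum((x - mean)^2)/(n-1)) = 1.3155085
u_A = s / sqrt(n) = 1.3155085 / sqrt(8) = 0.46510249
u_B1 = 0.932 / sqrt(3) = 0.53809045
u_B2 = 1.401 / sqrt(6) = 0.57195585
uc = sqrt(0.46510249^2 + 0.53809045^2 + 0.57195585^2) = 0.91268568
U = k * uc = 3 * 0.91268568
U = 2.7381

2.7381


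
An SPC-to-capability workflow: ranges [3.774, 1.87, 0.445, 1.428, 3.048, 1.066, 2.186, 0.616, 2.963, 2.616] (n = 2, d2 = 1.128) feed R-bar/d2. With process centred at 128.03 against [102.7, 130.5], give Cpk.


R_bar = (3.774 + 1.87 + 0.445 + 1.428 + 3.048 + 1.066 + 2.186 + 0.616 + 2.963 + 2.616) / 10 = 2.0012
sigma = R_bar / d2 = 2.0012 / 1.128 = 1.7741135
Cp = (USL - LSL)/(6*sigma) = (130.5 - 102.7)/(6*1.7741135) = 2.6116
Cpu = (130.5 - 128.03)/(3*1.7741135) = 0.4641
Cpl = (128.03 - 102.7)/(3*1.7741135) = 4.7592
Cpk = min(Cpu, Cpl) = 0.4641

0.4641


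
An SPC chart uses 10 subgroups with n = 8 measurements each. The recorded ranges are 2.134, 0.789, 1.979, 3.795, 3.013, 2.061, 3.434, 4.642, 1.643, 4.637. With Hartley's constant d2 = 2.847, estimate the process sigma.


R_bar = (2.134 + 0.789 + 1.979 + 3.795 + 3.013 + 2.061 + 3.434 + 4.642 + 1.643 + 4.637) / 10
R_bar = 28.127 / 10 = 2.8127
sigma_hat = R_bar / d2 = 2.8127 / 2.847 = 0.9880

0.9880


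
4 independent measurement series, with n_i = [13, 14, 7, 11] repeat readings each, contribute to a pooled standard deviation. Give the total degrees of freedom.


nu = sum_i (n_i - 1)
nu = ((13 - 1) + (14 - 1) + (7 - 1) + (11 - 1))
nu = 12 + 13 + 6 + 10
nu = 41

41


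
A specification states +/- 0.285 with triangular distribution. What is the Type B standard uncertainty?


u_B = half_width / sqrt(6)
u_B = 0.285 / 2.4494897
u_B = 0.1164

0.1164


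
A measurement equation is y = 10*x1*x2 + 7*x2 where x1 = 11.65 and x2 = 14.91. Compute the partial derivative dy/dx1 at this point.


y = 10*x1*x2 + 7*x2
dy/dx1 = 10*x2
Evaluate at x2 = 14.91: c1 = 10 * 14.91
c1 = 149.1000

149.1000


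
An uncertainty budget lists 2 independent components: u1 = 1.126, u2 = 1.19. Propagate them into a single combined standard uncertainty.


uc = sqrt(1.126^2 + 1.19^2)
uc = sqrt(2.683976)
uc = 1.6383

1.6383


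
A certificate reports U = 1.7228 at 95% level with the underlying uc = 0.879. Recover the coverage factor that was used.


k = U / uc
k = 1.7228 / 0.879
k = 1.96

1.96


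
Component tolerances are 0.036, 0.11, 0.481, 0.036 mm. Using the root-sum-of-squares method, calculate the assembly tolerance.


RSS = sqrt(0.036^2 + 0.11^2 + 0.481^2 + 0.036^2)
= sqrt(0.246053)
= 0.4960

0.4960


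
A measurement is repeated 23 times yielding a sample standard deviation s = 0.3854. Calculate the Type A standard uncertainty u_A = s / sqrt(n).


u_A = s / sqrt(n)
u_A = 0.3854 / sqrt(23)
u_A = 0.3854 / 4.7958315
u_A = 0.0804

0.0804


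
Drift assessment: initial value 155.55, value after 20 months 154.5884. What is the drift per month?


rate = (v2 - v1) / months
= (154.5884 - 155.55) / 20
= -0.9616 / 20
= -0.0481

-0.0481


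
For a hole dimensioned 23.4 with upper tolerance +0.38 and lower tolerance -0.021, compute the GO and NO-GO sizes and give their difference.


GO = nominal - lower_tol (smallest hole = maximum material condition)
GO = 23.4 - 0.021 = 23.379
NO-GO = nominal + upper_tol (largest hole = least material condition)
NO-GO = 23.4 + 0.38 = 23.78
spread = NO-GO - GO = 23.78 - 23.379 = 0.4010

0.4010


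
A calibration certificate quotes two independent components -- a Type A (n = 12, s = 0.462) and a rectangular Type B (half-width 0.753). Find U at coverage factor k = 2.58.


u_A = s / sqrt(n) = 0.462 / sqrt(12) = 0.13336791
u_B = half_width / sqrt(3) = 0.753 / sqrt(3) = 0.43474475
uc = sqrt(u_A^2 + u_B^2) = sqrt(0.13336791^2 + 0.43474475^2) = 0.45474168
U = k * uc = 2.58 * 0.45474168
U = 1.1732

1.1732


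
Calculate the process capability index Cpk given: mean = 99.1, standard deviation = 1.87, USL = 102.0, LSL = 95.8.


Cpu = (USL - mean) / (3*sigma) = (102.0 - 99.1) / (3*1.87) = 0.5169
Cpl = (mean - LSL) / (3*sigma) = (99.1 - 95.8) / (3*1.87) = 0.5882
Cpk = min(Cpu, Cpl) = 0.5169

0.5169


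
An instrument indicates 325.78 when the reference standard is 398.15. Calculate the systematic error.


Systematic error = measured - true
= 325.78 - 398.15
= -72.3700

-72.3700


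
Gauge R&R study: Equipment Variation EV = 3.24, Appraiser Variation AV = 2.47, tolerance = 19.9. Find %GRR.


GRR = sqrt(EV^2 + AV^2) = sqrt(3.24^2 + 2.47^2) = 4.0741257
%GRR = GRR / tol * 100 = 4.0741257 / 19.9 * 100
%GRR = 20.4730

20.4730


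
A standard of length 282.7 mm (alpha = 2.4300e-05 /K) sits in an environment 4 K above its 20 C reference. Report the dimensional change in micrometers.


dL = L * alpha * dT
= 282.7 * 2.4300e-05 * 4
= 0.0274784 mm
dL_um = 0.0274784 * 1000 = 27.4784 um

27.4784


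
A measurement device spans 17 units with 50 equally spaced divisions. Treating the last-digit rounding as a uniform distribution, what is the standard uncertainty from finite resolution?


resolution = range / divisions
resolution = 17 / 50 = 0.34
u_res = resolution / (2*sqrt(3))
u_res = 0.34 / 3.4641016
u_res = 0.0981

0.0981


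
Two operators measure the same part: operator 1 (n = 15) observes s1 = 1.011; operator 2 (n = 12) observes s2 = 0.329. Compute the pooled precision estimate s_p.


s_p = sqrt(((n1-1)*s1^2 + (n2-1)*s2^2) / (n1+n2-2))
numerator = (15-1)*1.011^2 + (12-1)*0.329^2 = 14.309694 + 1.190651 = 15.500345
denominator = 15 + 12 - 2 = 25
s_p^2 = 15.500345 / 25 = 0.6200138
s_p = sqrt(0.6200138) = 0.7874

0.7874


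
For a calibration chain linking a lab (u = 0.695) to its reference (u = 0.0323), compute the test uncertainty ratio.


TUR = u_lab / u_ref
= 0.695 / 0.0323
= 21.5170

21.5170


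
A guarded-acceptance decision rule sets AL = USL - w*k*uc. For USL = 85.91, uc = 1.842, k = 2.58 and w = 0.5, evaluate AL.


U = k * uc = 2.58 * 1.842 = 4.75236
guard band g = w * U = 0.5 * 4.75236 = 2.37618
AL = USL - g = 85.91 - 2.37618
AL = 83.5338

83.5338


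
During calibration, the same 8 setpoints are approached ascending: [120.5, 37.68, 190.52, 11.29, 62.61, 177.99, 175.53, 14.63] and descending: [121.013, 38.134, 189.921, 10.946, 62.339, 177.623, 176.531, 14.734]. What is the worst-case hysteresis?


|120.5 - 121.013| = 0.5130
|37.68 - 38.134| = 0.4540
|190.52 - 189.921| = 0.5990
|11.29 - 10.946| = 0.3440
|62.61 - 62.339| = 0.2710
|177.99 - 177.623| = 0.3670
|175.53 - 176.531| = 1.0010
|14.63 - 14.734| = 0.1040
hysteresis = max(diffs) = 1.0010

1.0010


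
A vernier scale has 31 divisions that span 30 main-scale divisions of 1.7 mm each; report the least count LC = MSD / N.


LC = MSD / n_div
= 1.7 / 31
= 0.0548

0.0548


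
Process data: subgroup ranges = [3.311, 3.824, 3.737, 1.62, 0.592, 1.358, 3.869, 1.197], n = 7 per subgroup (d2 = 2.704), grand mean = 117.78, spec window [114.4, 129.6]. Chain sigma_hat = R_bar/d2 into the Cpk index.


R_bar = (3.311 + 3.824 + 3.737 + 1.62 + 0.592 + 1.358 + 3.869 + 1.197) / 8 = 2.4385
sigma = R_bar / d2 = 2.4385 / 2.704 = 0.90181213
Cp = (USL - LSL)/(6*sigma) = (129.6 - 114.4)/(6*0.90181213) = 2.8092
Cpu = (129.6 - 117.78)/(3*0.90181213) = 4.3690
Cpl = (117.78 - 114.4)/(3*0.90181213) = 1.2493
Cpk = min(Cpu, Cpl) = 1.2493

1.2493


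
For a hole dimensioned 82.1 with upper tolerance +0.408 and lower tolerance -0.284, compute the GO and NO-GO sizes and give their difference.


GO = nominal - lower_tol (smallest hole = maximum material condition)
GO = 82.1 - 0.284 = 81.816
NO-GO = nominal + upper_tol (largest hole = least material condition)
NO-GO = 82.1 + 0.408 = 82.508
spread = NO-GO - GO = 82.508 - 81.816 = 0.6920

0.6920


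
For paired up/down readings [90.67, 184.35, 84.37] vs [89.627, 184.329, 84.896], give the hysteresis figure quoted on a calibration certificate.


|90.67 - 89.627| = 1.0430
|184.35 - 184.329| = 0.0210
|84.37 - 84.896| = 0.5260
hysteresis = max(diffs) = 1.0430

1.0430


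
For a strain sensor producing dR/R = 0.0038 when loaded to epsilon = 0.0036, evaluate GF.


GF = (dR/R) / epsilon
= 0.0038 / 0.0036
= 1.0556

1.0556


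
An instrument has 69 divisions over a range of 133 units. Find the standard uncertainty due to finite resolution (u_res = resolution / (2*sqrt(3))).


resolution = range / divisions
resolution = 133 / 69 = 1.9275362
u_res = resolution / (2*sqrt(3))
u_res = 1.9275362 / 3.4641016
u_res = 0.5564

0.5564


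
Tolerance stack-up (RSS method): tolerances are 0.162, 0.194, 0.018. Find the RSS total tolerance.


RSS = sqrt(0.162^2 + 0.194^2 + 0.018^2)
= sqrt(0.064204)
= 0.2534

0.2534


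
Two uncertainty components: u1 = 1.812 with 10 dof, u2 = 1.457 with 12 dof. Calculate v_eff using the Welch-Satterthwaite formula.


uc = sqrt(u1^2 + u2^2) = sqrt(1.812^2 + 1.457^2) = 2.3251221
v_eff = uc^4 / (u1^4/v1 + u2^4/v2)
= 2.3251221^4 / (1.812^4/10 + 1.457^4/12)
= 29.22692 / 1.4535754
v_eff = 20.1069

20.1069


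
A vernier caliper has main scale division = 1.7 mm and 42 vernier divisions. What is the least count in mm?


LC = MSD / n_div
= 1.7 / 42
= 0.0405

0.0405


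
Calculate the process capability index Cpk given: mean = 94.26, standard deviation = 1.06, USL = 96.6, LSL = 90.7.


Cpu = (USL - mean) / (3*sigma) = (96.6 - 94.26) / (3*1.06) = 0.7358
Cpl = (mean - LSL) / (3*sigma) = (94.26 - 90.7) / (3*1.06) = 1.1195
Cpk = min(Cpu, Cpl) = 0.7358

0.7358


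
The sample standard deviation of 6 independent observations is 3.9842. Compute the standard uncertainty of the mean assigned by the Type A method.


u_A = s / sqrt(n)
u_A = 3.9842 / sqrt(6)
u_A = 3.9842 / 2.4494897
u_A = 1.6265

1.6265


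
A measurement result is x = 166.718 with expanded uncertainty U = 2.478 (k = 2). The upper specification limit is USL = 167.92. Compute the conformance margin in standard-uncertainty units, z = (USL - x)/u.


u = U / k = 2.478 / 2 = 1.239
margin = |USL - x| = |167.92 - 166.718| = 1.202
z = margin / u = 1.202 / 1.239
z = 0.9701

0.9701


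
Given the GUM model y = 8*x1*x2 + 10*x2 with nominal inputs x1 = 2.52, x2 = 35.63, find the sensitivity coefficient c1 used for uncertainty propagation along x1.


y = 8*x1*x2 + 10*x2
dy/dx1 = 8*x2
Evaluate at x2 = 35.63: c1 = 8 * 35.63
c1 = 285.0400

285.0400


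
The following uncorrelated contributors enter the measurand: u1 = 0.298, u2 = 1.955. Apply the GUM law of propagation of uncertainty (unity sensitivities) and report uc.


uc = sqrt(0.298^2 + 1.955^2)
uc = sqrt(3.910829)
uc = 1.9776

1.9776


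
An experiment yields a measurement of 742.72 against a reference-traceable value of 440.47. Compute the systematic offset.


Systematic error = measured - true
= 742.72 - 440.47
= 302.2500

302.2500


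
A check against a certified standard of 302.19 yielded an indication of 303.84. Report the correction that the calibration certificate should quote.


Correction = standard - reading
= 302.19 - 303.84
= -1.6500

-1.6500


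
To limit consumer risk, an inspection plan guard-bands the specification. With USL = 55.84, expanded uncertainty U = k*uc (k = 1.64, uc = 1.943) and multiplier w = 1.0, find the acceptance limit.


U = k * uc = 1.64 * 1.943 = 3.18652
guard band g = w * U = 1.0 * 3.18652 = 3.18652
AL = USL - g = 55.84 - 3.18652
AL = 52.6535

52.6535


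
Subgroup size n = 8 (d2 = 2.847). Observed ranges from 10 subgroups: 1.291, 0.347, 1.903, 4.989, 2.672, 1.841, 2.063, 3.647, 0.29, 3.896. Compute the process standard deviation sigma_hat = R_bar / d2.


R_bar = (1.291 + 0.347 + 1.903 + 4.989 + 2.672 + 1.841 + 2.063 + 3.647 + 0.29 + 3.896) / 10
R_bar = 22.939 / 10 = 2.2939
sigma_hat = R_bar / d2 = 2.2939 / 2.847 = 0.8057

0.8057


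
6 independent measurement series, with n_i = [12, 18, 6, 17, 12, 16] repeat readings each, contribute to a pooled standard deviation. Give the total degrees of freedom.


nu = sum_i (n_i - 1)
nu = ((12 - 1) + (18 - 1) + (6 - 1) + (17 - 1) + (12 - 1) + (16 - 1))
nu = 11 + 17 + 5 + 16 + 11 + 15
nu = 75

75


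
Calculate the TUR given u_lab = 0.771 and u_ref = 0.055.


TUR = u_lab / u_ref
= 0.771 / 0.055
= 14.0182

14.0182
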